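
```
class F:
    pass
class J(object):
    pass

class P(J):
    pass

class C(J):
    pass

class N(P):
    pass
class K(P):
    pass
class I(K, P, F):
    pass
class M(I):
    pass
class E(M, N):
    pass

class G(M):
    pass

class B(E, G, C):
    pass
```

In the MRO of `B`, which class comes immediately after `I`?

L[B] = B + merge(L[E], L[G], L[C], [E G C])
  take E:  [E M I K N P J F object] + [G M I K P J F object] + [C J object] + [E G C]
  take G:  [M I K N P J F object] + [G M I K P J F object] + [C J object] + [G C]
  take M:  [M I K N P J F object] + [M I K P J F object] + [C J object] + [C]
  take I:  [I K N P J F object] + [I K P J F object] + [C J object] + [C]
  take K:  [K N P J F object] + [K P J F object] + [C J object] + [C]
  take N:  [N P J F object] + [P J F object] + [C J object] + [C]
  take P:  [P J F object] + [P J F object] + [C J object] + [C]
  take C:  [J F object] + [J F object] + [C J object] + [C]
  take J:  [J F object] + [J F object] + [J object]
  take F:  [F object] + [F object] + [object]
  take object:  [object] + [object] + [object]
MRO: B E G M I K N P C J F object
I is at position 4; next is K.

K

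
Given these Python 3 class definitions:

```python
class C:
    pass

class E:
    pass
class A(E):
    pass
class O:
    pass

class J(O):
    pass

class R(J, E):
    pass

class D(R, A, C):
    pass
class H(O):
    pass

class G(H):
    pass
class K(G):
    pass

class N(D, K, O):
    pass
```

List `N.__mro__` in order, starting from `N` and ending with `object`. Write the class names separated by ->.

L[N] = N + merge(L[D], L[K], L[O], [D K O])
  take D:  [D R J O A E C object] + [K G H O object] + [O object] + [D K O]
  take R:  [R J O A E C object] + [K G H O object] + [O object] + [K O]
  take J:  [J O A E C object] + [K G H O object] + [O object] + [K O]
  take K:  [O A E C object] + [K G H O object] + [O object] + [K O]
  take G:  [O A E C object] + [G H O object] + [O object] + [O]
  take H:  [O A E C object] + [H O object] + [O object] + [O]
  take O:  [O A E C object] + [O object] + [O object] + [O]
  take A:  [A E C object] + [object] + [object]
  take E:  [E C object] + [object] + [object]
  take C:  [C object] + [object] + [object]
  take object:  [object] + [object] + [object]

N -> D -> R -> J -> K -> G -> H -> O -> A -> E -> C -> object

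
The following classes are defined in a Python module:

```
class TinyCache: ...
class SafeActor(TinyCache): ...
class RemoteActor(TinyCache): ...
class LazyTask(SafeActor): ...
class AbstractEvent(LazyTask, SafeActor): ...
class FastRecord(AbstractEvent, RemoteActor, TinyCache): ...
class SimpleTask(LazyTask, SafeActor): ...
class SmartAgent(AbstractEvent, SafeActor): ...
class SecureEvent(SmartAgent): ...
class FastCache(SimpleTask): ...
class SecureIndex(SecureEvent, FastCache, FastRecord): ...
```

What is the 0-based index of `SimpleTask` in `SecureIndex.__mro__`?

L[SecureIndex] = SecureIndex + merge(L[SecureEvent], L[FastCache], L[FastRecord], [SecureEvent FastCache FastRecord])
  take SecureEvent:  [SecureEvent SmartAgent AbstractEvent LazyTask SafeActor TinyCache object] + [FastCache SimpleTask LazyTask SafeActor TinyCache object] + [FastRecord AbstractEvent LazyTask SafeActor RemoteActor TinyCache object] + [SecureEvent FastCache FastRecord]
  take SmartAgent:  [SmartAgent AbstractEvent LazyTask SafeActor TinyCache object] + [FastCache SimpleTask LazyTask SafeActor TinyCache object] + [FastRecord AbstractEvent LazyTask SafeActor RemoteActor TinyCache object] + [FastCache FastRecord]
  take FastCache:  [AbstractEvent LazyTask SafeActor TinyCache object] + [FastCache SimpleTask LazyTask SafeActor TinyCache object] + [FastRecord AbstractEvent LazyTask SafeActor RemoteActor TinyCache object] + [FastCache FastRecord]
  take SimpleTask:  [AbstractEvent LazyTask SafeActor TinyCache object] + [SimpleTask LazyTask SafeActor TinyCache object] + [FastRecord AbstractEvent LazyTask SafeActor RemoteActor TinyCache object] + [FastRecord]
  take FastRecord:  [AbstractEvent LazyTask SafeActor TinyCache object] + [LazyTask SafeActor TinyCache object] + [FastRecord AbstractEvent LazyTask SafeActor RemoteActor TinyCache object] + [FastRecord]
  take AbstractEvent:  [AbstractEvent LazyTask SafeActor TinyCache object] + [LazyTask SafeActor TinyCache object] + [AbstractEvent LazyTask SafeActor RemoteActor TinyCache object]
  take LazyTask:  [LazyTask SafeActor TinyCache object] + [LazyTask SafeActor TinyCache object] + [LazyTask SafeActor RemoteActor TinyCache object]
  take SafeActor:  [SafeActor TinyCache object] + [SafeActor TinyCache object] + [SafeActor RemoteActor TinyCache object]
  take RemoteActor:  [TinyCache object] + [TinyCache object] + [RemoteActor TinyCache object]
  take TinyCache:  [TinyCache object] + [TinyCache object] + [TinyCache object]
  take object:  [object] + [object] + [object]
MRO: SecureIndex SecureEvent SmartAgent FastCache SimpleTask FastRecord AbstractEvent LazyTask SafeActor RemoteActor TinyCache object
SimpleTask sits at index 4.

4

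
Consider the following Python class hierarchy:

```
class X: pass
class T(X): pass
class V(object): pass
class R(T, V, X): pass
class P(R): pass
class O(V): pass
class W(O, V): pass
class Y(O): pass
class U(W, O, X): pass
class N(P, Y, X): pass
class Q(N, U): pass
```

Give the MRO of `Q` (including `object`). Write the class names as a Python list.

[Q, N, P, R, T, Y, U, W, O, V, X, object]

L[Q] = Q + merge(L[N], L[U], [N U])
  take N:  [N P R T Y O V X object] + [U W O V X object] + [N U]
  take P:  [P R T Y O V X object] + [U W O V X object] + [U]
  take R:  [R T Y O V X object] + [U W O V X object] + [U]
  take T:  [T Y O V X object] + [U W O V X object] + [U]
  take Y:  [Y O V X object] + [U W O V X object] + [U]
  take U:  [O V X object] + [U W O V X object] + [U]
  take W:  [O V X object] + [W O V X object]
  take O:  [O V X object] + [O V X object]
  take V:  [V X object] + [V X object]
  take X:  [X object] + [X object]
  take object:  [object] + [object]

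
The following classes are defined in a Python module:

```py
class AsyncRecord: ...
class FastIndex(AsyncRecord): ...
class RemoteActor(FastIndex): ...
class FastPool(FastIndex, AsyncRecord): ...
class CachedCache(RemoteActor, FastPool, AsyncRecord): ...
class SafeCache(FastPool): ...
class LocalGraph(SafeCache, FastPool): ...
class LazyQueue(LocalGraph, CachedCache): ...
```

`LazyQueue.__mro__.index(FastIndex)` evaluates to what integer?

6

L[LazyQueue] = LazyQueue + merge(L[LocalGraph], L[CachedCache], [LocalGraph CachedCache])
  take LocalGraph:  [LocalGraph SafeCache FastPool FastIndex AsyncRecord object] + [CachedCache RemoteActor FastPool FastIndex AsyncRecord object] + [LocalGraph CachedCache]
  take SafeCache:  [SafeCache FastPool FastIndex AsyncRecord object] + [CachedCache RemoteActor FastPool FastIndex AsyncRecord object] + [CachedCache]
  take CachedCache:  [FastPool FastIndex AsyncRecord object] + [CachedCache RemoteActor FastPool FastIndex AsyncRecord object] + [CachedCache]
  take RemoteActor:  [FastPool FastIndex AsyncRecord object] + [RemoteActor FastPool FastIndex AsyncRecord object]
  take FastPool:  [FastPool FastIndex AsyncRecord object] + [FastPool FastIndex AsyncRecord object]
  take FastIndex:  [FastIndex AsyncRecord object] + [FastIndex AsyncRecord object]
  take AsyncRecord:  [AsyncRecord object] + [AsyncRecord object]
  take object:  [object] + [object]
MRO: LazyQueue LocalGraph SafeCache CachedCache RemoteActor FastPool FastIndex AsyncRecord object
FastIndex sits at index 6.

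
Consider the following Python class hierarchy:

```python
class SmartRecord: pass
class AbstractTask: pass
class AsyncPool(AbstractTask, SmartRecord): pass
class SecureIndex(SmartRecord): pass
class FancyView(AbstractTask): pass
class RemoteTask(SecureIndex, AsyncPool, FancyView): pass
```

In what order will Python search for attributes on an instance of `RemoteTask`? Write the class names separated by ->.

RemoteTask -> SecureIndex -> AsyncPool -> FancyView -> AbstractTask -> SmartRecord -> object

L[RemoteTask] = RemoteTask + merge(L[SecureIndex], L[AsyncPool], L[FancyView], [SecureIndex AsyncPool FancyView])
  take SecureIndex:  [SecureIndex SmartRecord object] + [AsyncPool AbstractTask SmartRecord object] + [FancyView AbstractTask object] + [SecureIndex AsyncPool FancyView]
  take AsyncPool:  [SmartRecord object] + [AsyncPool AbstractTask SmartRecord object] + [FancyView AbstractTask object] + [AsyncPool FancyView]
  take FancyView:  [SmartRecord object] + [AbstractTask SmartRecord object] + [FancyView AbstractTask object] + [FancyView]
  take AbstractTask:  [SmartRecord object] + [AbstractTask SmartRecord object] + [AbstractTask object]
  take SmartRecord:  [SmartRecord object] + [SmartRecord object] + [object]
  take object:  [object] + [object] + [object]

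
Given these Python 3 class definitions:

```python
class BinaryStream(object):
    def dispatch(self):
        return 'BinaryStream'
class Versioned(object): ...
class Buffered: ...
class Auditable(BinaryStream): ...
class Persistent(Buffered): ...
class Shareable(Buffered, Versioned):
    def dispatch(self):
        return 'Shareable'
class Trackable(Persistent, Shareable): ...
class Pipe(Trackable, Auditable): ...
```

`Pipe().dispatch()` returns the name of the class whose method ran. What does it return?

L[Pipe] = Pipe + merge(L[Trackable], L[Auditable], [Trackable Auditable])
  take Trackable:  [Trackable Persistent Shareable Buffered Versioned object] + [Auditable BinaryStream object] + [Trackable Auditable]
  take Persistent:  [Persistent Shareable Buffered Versioned object] + [Auditable BinaryStream object] + [Auditable]
  take Shareable:  [Shareable Buffered Versioned object] + [Auditable BinaryStream object] + [Auditable]
  take Buffered:  [Buffered Versioned object] + [Auditable BinaryStream object] + [Auditable]
  take Versioned:  [Versioned object] + [Auditable BinaryStream object] + [Auditable]
  take Auditable:  [object] + [Auditable BinaryStream object] + [Auditable]
  take BinaryStream:  [object] + [BinaryStream object]
  take object:  [object] + [object]
MRO: Pipe Trackable Persistent Shareable Buffered Versioned Auditable BinaryStream object
dispatch is defined in: BinaryStream, Shareable. First along the MRO is Shareable.

Shareable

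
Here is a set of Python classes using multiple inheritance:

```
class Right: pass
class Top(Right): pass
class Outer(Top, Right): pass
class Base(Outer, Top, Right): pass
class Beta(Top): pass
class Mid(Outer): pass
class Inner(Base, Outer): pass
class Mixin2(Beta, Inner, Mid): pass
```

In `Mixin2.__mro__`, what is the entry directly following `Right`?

L[Mixin2] = Mixin2 + merge(L[Beta], L[Inner], L[Mid], [Beta Inner Mid])
  take Beta:  [Beta Top Right object] + [Inner Base Outer Top Right object] + [Mid Outer Top Right object] + [Beta Inner Mid]
  take Inner:  [Top Right object] + [Inner Base Outer Top Right object] + [Mid Outer Top Right object] + [Inner Mid]
  take Base:  [Top Right object] + [Base Outer Top Right object] + [Mid Outer Top Right object] + [Mid]
  take Mid:  [Top Right object] + [Outer Top Right object] + [Mid Outer Top Right object] + [Mid]
  take Outer:  [Top Right object] + [Outer Top Right object] + [Outer Top Right object]
  take Top:  [Top Right object] + [Top Right object] + [Top Right object]
  take Right:  [Right object] + [Right object] + [Right object]
  take object:  [object] + [object] + [object]
MRO: Mixin2 Beta Inner Base Mid Outer Top Right object
Right is at position 7; next is object.

object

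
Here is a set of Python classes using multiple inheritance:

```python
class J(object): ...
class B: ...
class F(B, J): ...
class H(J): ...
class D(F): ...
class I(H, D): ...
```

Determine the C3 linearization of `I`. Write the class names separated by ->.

I -> H -> D -> F -> B -> J -> object

L[I] = I + merge(L[H], L[D], [H D])
  take H:  [H J object] + [D F B J object] + [H D]
  take D:  [J object] + [D F B J object] + [D]
  take F:  [J object] + [F B J object]
  take B:  [J object] + [B J object]
  take J:  [J object] + [J object]
  take object:  [object] + [object]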